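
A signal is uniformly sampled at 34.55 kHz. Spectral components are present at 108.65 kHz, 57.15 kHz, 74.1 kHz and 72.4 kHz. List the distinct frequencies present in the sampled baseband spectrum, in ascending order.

fs/2 = 17.275 kHz.
108.65 kHz mod fs = 5 kHz.
5 kHz ≤ fs/2 = 17.275 kHz, appears at 5 kHz.
57.15 kHz mod fs = 22.6 kHz.
22.6 kHz > fs/2 = 17.275 kHz, folds to fs − 22.6 kHz = 11.95 kHz.
74.1 kHz mod fs = 5 kHz.
5 kHz ≤ fs/2 = 17.275 kHz, appears at 5 kHz.
72.4 kHz mod fs = 3.3 kHz.
3.3 kHz ≤ fs/2 = 17.275 kHz, appears at 3.3 kHz.
Distinct values: {3.3 kHz, 5 kHz, 11.95 kHz}.

3.3 kHz, 5 kHz, 11.95 kHz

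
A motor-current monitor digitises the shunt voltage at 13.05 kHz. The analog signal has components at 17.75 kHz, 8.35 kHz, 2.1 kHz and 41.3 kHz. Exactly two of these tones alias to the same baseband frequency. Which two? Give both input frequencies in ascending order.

fs/2 = 6.525 kHz.
17.75 kHz mod fs = 4.7 kHz.
4.7 kHz ≤ fs/2 = 6.525 kHz, appears at 4.7 kHz.
8.35 kHz > fs/2 = 6.525 kHz, folds to fs − 8.35 kHz = 4.7 kHz.
2.1 kHz ≤ fs/2 = 6.525 kHz, passes unchanged.
41.3 kHz mod fs = 2.15 kHz.
2.15 kHz ≤ fs/2 = 6.525 kHz, appears at 2.15 kHz.
8.35 kHz and 17.75 kHz both map to 4.7 kHz.

8.35 kHz, 17.75 kHz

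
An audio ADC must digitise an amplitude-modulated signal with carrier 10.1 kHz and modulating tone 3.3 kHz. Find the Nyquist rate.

AM sidebands sit at fc ± fm = 6.8 kHz and 13.4 kHz.
Highest-frequency component: 13.4 kHz.
Nyquist rate = 2 × 13.4 kHz = 26.8 kHz.

26.8 kHz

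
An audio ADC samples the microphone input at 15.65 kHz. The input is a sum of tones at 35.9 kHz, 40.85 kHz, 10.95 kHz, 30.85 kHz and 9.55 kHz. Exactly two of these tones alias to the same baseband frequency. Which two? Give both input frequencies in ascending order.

9.55 kHz, 40.85 kHz

fs/2 = 7.825 kHz.
35.9 kHz mod fs = 4.6 kHz.
4.6 kHz ≤ fs/2 = 7.825 kHz, appears at 4.6 kHz.
40.85 kHz mod fs = 9.55 kHz.
9.55 kHz > fs/2 = 7.825 kHz, folds to fs − 9.55 kHz = 6.1 kHz.
10.95 kHz > fs/2 = 7.825 kHz, folds to fs − 10.95 kHz = 4.7 kHz.
30.85 kHz mod fs = 15.2 kHz.
15.2 kHz > fs/2 = 7.825 kHz, folds to fs − 15.2 kHz = 0.45 kHz.
9.55 kHz > fs/2 = 7.825 kHz, folds to fs − 9.55 kHz = 6.1 kHz.
9.55 kHz and 40.85 kHz both map to 6.1 kHz.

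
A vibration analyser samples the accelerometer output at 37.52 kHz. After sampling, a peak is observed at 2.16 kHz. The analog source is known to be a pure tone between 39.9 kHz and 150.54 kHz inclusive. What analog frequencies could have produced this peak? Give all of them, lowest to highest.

72.88 kHz, 77.2 kHz, 110.4 kHz, 114.72 kHz, 147.92 kHz

Frequencies that alias to 2.16 kHz are k·fs ± 2.16 kHz for integer k ≥ 0.
k=0: 2.16 kHz.
k=1: 35.36 kHz, 39.68 kHz.
k=2: 72.88 kHz, 77.2 kHz.
k=3: 110.4 kHz, 114.72 kHz.
k=4: 147.92 kHz, 152.24 kHz.
k=5: 185.44 kHz, 189.76 kHz.
Within [39.9 kHz, 150.54 kHz]: 72.88 kHz, 77.2 kHz, 110.4 kHz, 114.72 kHz, 147.92 kHz.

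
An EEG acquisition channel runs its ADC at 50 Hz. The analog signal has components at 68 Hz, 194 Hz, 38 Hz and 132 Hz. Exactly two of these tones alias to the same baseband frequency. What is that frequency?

fs/2 = 25 Hz.
68 Hz mod fs = 18 Hz.
18 Hz ≤ fs/2 = 25 Hz, appears at 18 Hz.
194 Hz mod fs = 44 Hz.
44 Hz > fs/2 = 25 Hz, folds to fs − 44 Hz = 6 Hz.
38 Hz > fs/2 = 25 Hz, folds to fs − 38 Hz = 12 Hz.
132 Hz mod fs = 32 Hz.
32 Hz > fs/2 = 25 Hz, folds to fs − 32 Hz = 18 Hz.
68 Hz and 132 Hz both map to 18 Hz.

18 Hz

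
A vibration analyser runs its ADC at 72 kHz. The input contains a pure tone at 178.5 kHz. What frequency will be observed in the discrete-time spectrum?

178.5 kHz mod fs = 34.5 kHz.
34.5 kHz ≤ fs/2 = 36 kHz, appears at 34.5 kHz.

34.5 kHz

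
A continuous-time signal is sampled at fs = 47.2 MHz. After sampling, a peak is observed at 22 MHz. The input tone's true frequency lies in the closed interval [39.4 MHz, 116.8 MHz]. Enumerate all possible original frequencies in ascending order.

69.2 MHz, 72.4 MHz, 116.4 MHz

Frequencies that alias to 22 MHz are k·fs ± 22 MHz for integer k ≥ 0.
k=0: 22 MHz.
k=1: 25.2 MHz, 69.2 MHz.
k=2: 72.4 MHz, 116.4 MHz.
k=3: 119.6 MHz, 163.6 MHz.
Within [39.4 MHz, 116.8 MHz]: 69.2 MHz, 72.4 MHz, 116.4 MHz.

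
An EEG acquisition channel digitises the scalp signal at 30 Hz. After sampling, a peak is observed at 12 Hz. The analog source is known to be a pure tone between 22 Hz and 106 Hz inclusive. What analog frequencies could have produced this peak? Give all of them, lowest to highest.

42 Hz, 48 Hz, 72 Hz, 78 Hz, 102 Hz

Frequencies that alias to 12 Hz are k·fs ± 12 Hz for integer k ≥ 0.
k=0: 12 Hz.
k=1: 18 Hz, 42 Hz.
k=2: 48 Hz, 72 Hz.
k=3: 78 Hz, 102 Hz.
k=4: 108 Hz, 132 Hz.
Within [22 Hz, 106 Hz]: 42 Hz, 48 Hz, 72 Hz, 78 Hz, 102 Hz.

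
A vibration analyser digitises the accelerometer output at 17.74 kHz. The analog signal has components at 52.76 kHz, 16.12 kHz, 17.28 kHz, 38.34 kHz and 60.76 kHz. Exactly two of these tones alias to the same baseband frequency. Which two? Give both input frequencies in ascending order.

17.28 kHz, 52.76 kHz

fs/2 = 8.87 kHz.
52.76 kHz mod fs = 17.28 kHz.
17.28 kHz > fs/2 = 8.87 kHz, folds to fs − 17.28 kHz = 0.46 kHz.
16.12 kHz > fs/2 = 8.87 kHz, folds to fs − 16.12 kHz = 1.62 kHz.
17.28 kHz > fs/2 = 8.87 kHz, folds to fs − 17.28 kHz = 0.46 kHz.
38.34 kHz mod fs = 2.86 kHz.
2.86 kHz ≤ fs/2 = 8.87 kHz, appears at 2.86 kHz.
60.76 kHz mod fs = 7.54 kHz.
7.54 kHz ≤ fs/2 = 8.87 kHz, appears at 7.54 kHz.
17.28 kHz and 52.76 kHz both map to 0.46 kHz.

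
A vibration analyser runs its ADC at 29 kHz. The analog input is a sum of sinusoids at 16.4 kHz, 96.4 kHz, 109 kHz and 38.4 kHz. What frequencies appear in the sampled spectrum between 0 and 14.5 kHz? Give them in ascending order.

7 kHz, 9.4 kHz, 12.6 kHz

fs/2 = 14.5 kHz.
16.4 kHz > fs/2 = 14.5 kHz, folds to fs − 16.4 kHz = 12.6 kHz.
96.4 kHz mod fs = 9.4 kHz.
9.4 kHz ≤ fs/2 = 14.5 kHz, appears at 9.4 kHz.
109 kHz mod fs = 22 kHz.
22 kHz > fs/2 = 14.5 kHz, folds to fs − 22 kHz = 7 kHz.
38.4 kHz mod fs = 9.4 kHz.
9.4 kHz ≤ fs/2 = 14.5 kHz, appears at 9.4 kHz.
Distinct values: {7 kHz, 9.4 kHz, 12.6 kHz}.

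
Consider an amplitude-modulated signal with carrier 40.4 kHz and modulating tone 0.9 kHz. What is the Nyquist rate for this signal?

82.6 kHz

AM sidebands sit at fc ± fm = 39.5 kHz and 41.3 kHz.
Highest-frequency component: 41.3 kHz.
Nyquist rate = 2 × 41.3 kHz = 82.6 kHz.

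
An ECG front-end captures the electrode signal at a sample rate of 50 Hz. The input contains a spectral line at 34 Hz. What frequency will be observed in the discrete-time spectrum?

16 Hz

34 Hz > fs/2 = 25 Hz, folds to fs − 34 Hz = 16 Hz.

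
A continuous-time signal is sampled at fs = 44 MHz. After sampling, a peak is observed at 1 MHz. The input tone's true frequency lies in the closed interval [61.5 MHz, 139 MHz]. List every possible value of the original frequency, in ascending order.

Frequencies that alias to 1 MHz are k·fs ± 1 MHz for integer k ≥ 0.
k=0: 1 MHz.
k=1: 43 MHz, 45 MHz.
k=2: 87 MHz, 89 MHz.
k=3: 131 MHz, 133 MHz.
k=4: 175 MHz, 177 MHz.
Within [61.5 MHz, 139 MHz]: 87 MHz, 89 MHz, 131 MHz, 133 MHz.

87 MHz, 89 MHz, 131 MHz, 133 MHz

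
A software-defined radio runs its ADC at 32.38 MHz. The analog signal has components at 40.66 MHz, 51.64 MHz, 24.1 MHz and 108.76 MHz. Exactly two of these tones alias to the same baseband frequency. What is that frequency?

8.28 MHz

fs/2 = 16.19 MHz.
40.66 MHz mod fs = 8.28 MHz.
8.28 MHz ≤ fs/2 = 16.19 MHz, appears at 8.28 MHz.
51.64 MHz mod fs = 19.26 MHz.
19.26 MHz > fs/2 = 16.19 MHz, folds to fs − 19.26 MHz = 13.12 MHz.
24.1 MHz > fs/2 = 16.19 MHz, folds to fs − 24.1 MHz = 8.28 MHz.
108.76 MHz mod fs = 11.62 MHz.
11.62 MHz ≤ fs/2 = 16.19 MHz, appears at 11.62 MHz.
24.1 MHz and 40.66 MHz both map to 8.28 MHz.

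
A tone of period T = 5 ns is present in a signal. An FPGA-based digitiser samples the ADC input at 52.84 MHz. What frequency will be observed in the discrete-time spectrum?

11.36 MHz

T = 5 ns → f = 1/T = 200 MHz.
200 MHz mod fs = 41.48 MHz.
41.48 MHz > fs/2 = 26.42 MHz, folds to fs − 41.48 MHz = 11.36 MHz.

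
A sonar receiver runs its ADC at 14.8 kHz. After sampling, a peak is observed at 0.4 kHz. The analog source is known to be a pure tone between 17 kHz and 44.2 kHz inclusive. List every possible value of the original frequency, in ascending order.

29.2 kHz, 30 kHz, 44 kHz

Frequencies that alias to 0.4 kHz are k·fs ± 0.4 kHz for integer k ≥ 0.
k=0: 0.4 kHz.
k=1: 14.4 kHz, 15.2 kHz.
k=2: 29.2 kHz, 30 kHz.
k=3: 44 kHz, 44.8 kHz.
k=4: 58.8 kHz, 59.6 kHz.
Within [17 kHz, 44.2 kHz]: 29.2 kHz, 30 kHz, 44 kHz.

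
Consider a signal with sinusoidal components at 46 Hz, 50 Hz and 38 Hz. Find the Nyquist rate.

100 Hz

Highest-frequency component: 50 Hz.
Nyquist rate = 2 × 50 Hz = 100 Hz.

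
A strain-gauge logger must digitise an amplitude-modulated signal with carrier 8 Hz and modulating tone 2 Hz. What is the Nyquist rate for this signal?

20 Hz

AM sidebands sit at fc ± fm = 6 Hz and 10 Hz.
Highest-frequency component: 10 Hz.
Nyquist rate = 2 × 10 Hz = 20 Hz.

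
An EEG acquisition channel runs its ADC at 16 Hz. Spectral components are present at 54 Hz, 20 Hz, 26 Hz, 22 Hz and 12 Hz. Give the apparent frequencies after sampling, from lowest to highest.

4 Hz, 6 Hz

fs/2 = 8 Hz.
54 Hz mod fs = 6 Hz.
6 Hz ≤ fs/2 = 8 Hz, appears at 6 Hz.
20 Hz mod fs = 4 Hz.
4 Hz ≤ fs/2 = 8 Hz, appears at 4 Hz.
26 Hz mod fs = 10 Hz.
10 Hz > fs/2 = 8 Hz, folds to fs − 10 Hz = 6 Hz.
22 Hz mod fs = 6 Hz.
6 Hz ≤ fs/2 = 8 Hz, appears at 6 Hz.
12 Hz > fs/2 = 8 Hz, folds to fs − 12 Hz = 4 Hz.
Distinct values: {4 Hz, 6 Hz}.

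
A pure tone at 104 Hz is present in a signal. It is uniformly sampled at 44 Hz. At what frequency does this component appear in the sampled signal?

104 Hz mod fs = 16 Hz.
16 Hz ≤ fs/2 = 22 Hz, appears at 16 Hz.

16 Hz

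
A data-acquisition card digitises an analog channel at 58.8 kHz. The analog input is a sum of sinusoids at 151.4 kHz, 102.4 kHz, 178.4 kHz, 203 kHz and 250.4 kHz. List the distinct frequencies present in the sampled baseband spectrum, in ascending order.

2 kHz, 15.2 kHz, 25 kHz, 26.6 kHz

fs/2 = 29.4 kHz.
151.4 kHz mod fs = 33.8 kHz.
33.8 kHz > fs/2 = 29.4 kHz, folds to fs − 33.8 kHz = 25 kHz.
102.4 kHz mod fs = 43.6 kHz.
43.6 kHz > fs/2 = 29.4 kHz, folds to fs − 43.6 kHz = 15.2 kHz.
178.4 kHz mod fs = 2 kHz.
2 kHz ≤ fs/2 = 29.4 kHz, appears at 2 kHz.
203 kHz mod fs = 26.6 kHz.
26.6 kHz ≤ fs/2 = 29.4 kHz, appears at 26.6 kHz.
250.4 kHz mod fs = 15.2 kHz.
15.2 kHz ≤ fs/2 = 29.4 kHz, appears at 15.2 kHz.
Distinct values: {2 kHz, 15.2 kHz, 25 kHz, 26.6 kHz}.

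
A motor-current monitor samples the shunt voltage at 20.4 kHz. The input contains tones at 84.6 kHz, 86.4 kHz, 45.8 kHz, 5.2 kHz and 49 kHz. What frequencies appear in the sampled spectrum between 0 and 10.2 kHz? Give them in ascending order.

3 kHz, 4.8 kHz, 5 kHz, 5.2 kHz, 8.2 kHz

fs/2 = 10.2 kHz.
84.6 kHz mod fs = 3 kHz.
3 kHz ≤ fs/2 = 10.2 kHz, appears at 3 kHz.
86.4 kHz mod fs = 4.8 kHz.
4.8 kHz ≤ fs/2 = 10.2 kHz, appears at 4.8 kHz.
45.8 kHz mod fs = 5 kHz.
5 kHz ≤ fs/2 = 10.2 kHz, appears at 5 kHz.
5.2 kHz ≤ fs/2 = 10.2 kHz, passes unchanged.
49 kHz mod fs = 8.2 kHz.
8.2 kHz ≤ fs/2 = 10.2 kHz, appears at 8.2 kHz.
Distinct values: {3 kHz, 4.8 kHz, 5 kHz, 5.2 kHz, 8.2 kHz}.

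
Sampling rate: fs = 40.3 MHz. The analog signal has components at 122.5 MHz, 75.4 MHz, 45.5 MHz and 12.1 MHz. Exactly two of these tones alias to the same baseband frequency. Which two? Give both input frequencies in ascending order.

45.5 MHz, 75.4 MHz

fs/2 = 20.15 MHz.
122.5 MHz mod fs = 1.6 MHz.
1.6 MHz ≤ fs/2 = 20.15 MHz, appears at 1.6 MHz.
75.4 MHz mod fs = 35.1 MHz.
35.1 MHz > fs/2 = 20.15 MHz, folds to fs − 35.1 MHz = 5.2 MHz.
45.5 MHz mod fs = 5.2 MHz.
5.2 MHz ≤ fs/2 = 20.15 MHz, appears at 5.2 MHz.
12.1 MHz ≤ fs/2 = 20.15 MHz, passes unchanged.
45.5 MHz and 75.4 MHz both map to 5.2 MHz.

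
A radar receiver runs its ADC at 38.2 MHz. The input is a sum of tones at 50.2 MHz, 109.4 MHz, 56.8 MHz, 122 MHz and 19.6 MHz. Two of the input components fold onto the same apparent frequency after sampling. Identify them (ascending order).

19.6 MHz, 56.8 MHz

fs/2 = 19.1 MHz.
50.2 MHz mod fs = 12 MHz.
12 MHz ≤ fs/2 = 19.1 MHz, appears at 12 MHz.
109.4 MHz mod fs = 33 MHz.
33 MHz > fs/2 = 19.1 MHz, folds to fs − 33 MHz = 5.2 MHz.
56.8 MHz mod fs = 18.6 MHz.
18.6 MHz ≤ fs/2 = 19.1 MHz, appears at 18.6 MHz.
122 MHz mod fs = 7.4 MHz.
7.4 MHz ≤ fs/2 = 19.1 MHz, appears at 7.4 MHz.
19.6 MHz > fs/2 = 19.1 MHz, folds to fs − 19.6 MHz = 18.6 MHz.
19.6 MHz and 56.8 MHz both map to 18.6 MHz.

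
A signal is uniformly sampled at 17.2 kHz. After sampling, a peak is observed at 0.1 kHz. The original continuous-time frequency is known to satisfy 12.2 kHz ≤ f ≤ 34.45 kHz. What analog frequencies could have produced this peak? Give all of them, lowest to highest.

17.1 kHz, 17.3 kHz, 34.3 kHz

Frequencies that alias to 0.1 kHz are k·fs ± 0.1 kHz for integer k ≥ 0.
k=0: 0.1 kHz.
k=1: 17.1 kHz, 17.3 kHz.
k=2: 34.3 kHz, 34.5 kHz.
k=3: 51.5 kHz, 51.7 kHz.
Within [12.2 kHz, 34.45 kHz]: 17.1 kHz, 17.3 kHz, 34.3 kHz.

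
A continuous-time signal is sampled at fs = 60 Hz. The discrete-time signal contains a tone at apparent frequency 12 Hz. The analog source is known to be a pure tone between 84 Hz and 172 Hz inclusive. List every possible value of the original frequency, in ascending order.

108 Hz, 132 Hz, 168 Hz

Frequencies that alias to 12 Hz are k·fs ± 12 Hz for integer k ≥ 0.
k=0: 12 Hz.
k=1: 48 Hz, 72 Hz.
k=2: 108 Hz, 132 Hz.
k=3: 168 Hz, 192 Hz.
k=4: 228 Hz, 252 Hz.
Within [84 Hz, 172 Hz]: 108 Hz, 132 Hz, 168 Hz.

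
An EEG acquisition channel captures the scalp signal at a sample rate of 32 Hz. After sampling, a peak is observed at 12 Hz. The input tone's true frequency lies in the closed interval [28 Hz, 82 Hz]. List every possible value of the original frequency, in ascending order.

Frequencies that alias to 12 Hz are k·fs ± 12 Hz for integer k ≥ 0.
k=0: 12 Hz.
k=1: 20 Hz, 44 Hz.
k=2: 52 Hz, 76 Hz.
k=3: 84 Hz, 108 Hz.
Within [28 Hz, 82 Hz]: 44 Hz, 52 Hz, 76 Hz.

44 Hz, 52 Hz, 76 Hz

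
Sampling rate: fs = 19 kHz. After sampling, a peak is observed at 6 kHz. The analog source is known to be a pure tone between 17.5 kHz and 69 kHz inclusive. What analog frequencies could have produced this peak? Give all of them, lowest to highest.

Frequencies that alias to 6 kHz are k·fs ± 6 kHz for integer k ≥ 0.
k=0: 6 kHz.
k=1: 13 kHz, 25 kHz.
k=2: 32 kHz, 44 kHz.
k=3: 51 kHz, 63 kHz.
k=4: 70 kHz, 82 kHz.
Within [17.5 kHz, 69 kHz]: 25 kHz, 32 kHz, 44 kHz, 51 kHz, 63 kHz.

25 kHz, 32 kHz, 44 kHz, 51 kHz, 63 kHz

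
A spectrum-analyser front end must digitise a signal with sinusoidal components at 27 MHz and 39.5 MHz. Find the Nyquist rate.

79 MHz

Highest-frequency component: 39.5 MHz.
Nyquist rate = 2 × 39.5 MHz = 79 MHz.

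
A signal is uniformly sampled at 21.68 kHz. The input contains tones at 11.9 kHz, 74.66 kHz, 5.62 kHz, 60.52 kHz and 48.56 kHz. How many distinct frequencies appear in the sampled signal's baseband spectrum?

fs/2 = 10.84 kHz.
11.9 kHz > fs/2 = 10.84 kHz, folds to fs − 11.9 kHz = 9.78 kHz.
74.66 kHz mod fs = 9.62 kHz.
9.62 kHz ≤ fs/2 = 10.84 kHz, appears at 9.62 kHz.
5.62 kHz ≤ fs/2 = 10.84 kHz, passes unchanged.
60.52 kHz mod fs = 17.16 kHz.
17.16 kHz > fs/2 = 10.84 kHz, folds to fs − 17.16 kHz = 4.52 kHz.
48.56 kHz mod fs = 5.2 kHz.
5.2 kHz ≤ fs/2 = 10.84 kHz, appears at 5.2 kHz.
Distinct values: {4.52 kHz, 5.2 kHz, 5.62 kHz, 9.62 kHz, 9.78 kHz} → 5.

5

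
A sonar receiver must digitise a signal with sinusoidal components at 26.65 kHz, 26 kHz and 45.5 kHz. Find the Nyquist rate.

Highest-frequency component: 45.5 kHz.
Nyquist rate = 2 × 45.5 kHz = 91 kHz.

91 kHz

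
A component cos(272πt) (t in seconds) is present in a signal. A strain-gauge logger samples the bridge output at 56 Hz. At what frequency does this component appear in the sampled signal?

ω = 272π rad/s → f = ω/(2π) = 136 Hz.
136 Hz mod fs = 24 Hz.
24 Hz ≤ fs/2 = 28 Hz, appears at 24 Hz.

24 Hz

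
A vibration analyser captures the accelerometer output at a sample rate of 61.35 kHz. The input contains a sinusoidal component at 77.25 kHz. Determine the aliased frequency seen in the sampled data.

15.9 kHz

77.25 kHz mod fs = 15.9 kHz.
15.9 kHz ≤ fs/2 = 30.675 kHz, appears at 15.9 kHz.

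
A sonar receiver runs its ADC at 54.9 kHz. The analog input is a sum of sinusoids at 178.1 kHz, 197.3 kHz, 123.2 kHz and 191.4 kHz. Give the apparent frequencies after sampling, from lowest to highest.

fs/2 = 27.45 kHz.
178.1 kHz mod fs = 13.4 kHz.
13.4 kHz ≤ fs/2 = 27.45 kHz, appears at 13.4 kHz.
197.3 kHz mod fs = 32.6 kHz.
32.6 kHz > fs/2 = 27.45 kHz, folds to fs − 32.6 kHz = 22.3 kHz.
123.2 kHz mod fs = 13.4 kHz.
13.4 kHz ≤ fs/2 = 27.45 kHz, appears at 13.4 kHz.
191.4 kHz mod fs = 26.7 kHz.
26.7 kHz ≤ fs/2 = 27.45 kHz, appears at 26.7 kHz.
Distinct values: {13.4 kHz, 22.3 kHz, 26.7 kHz}.

13.4 kHz, 22.3 kHz, 26.7 kHz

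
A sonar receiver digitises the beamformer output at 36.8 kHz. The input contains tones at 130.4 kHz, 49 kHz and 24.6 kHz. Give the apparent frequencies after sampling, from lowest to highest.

fs/2 = 18.4 kHz.
130.4 kHz mod fs = 20 kHz.
20 kHz > fs/2 = 18.4 kHz, folds to fs − 20 kHz = 16.8 kHz.
49 kHz mod fs = 12.2 kHz.
12.2 kHz ≤ fs/2 = 18.4 kHz, appears at 12.2 kHz.
24.6 kHz > fs/2 = 18.4 kHz, folds to fs − 24.6 kHz = 12.2 kHz.
Distinct values: {12.2 kHz, 16.8 kHz}.

12.2 kHz, 16.8 kHz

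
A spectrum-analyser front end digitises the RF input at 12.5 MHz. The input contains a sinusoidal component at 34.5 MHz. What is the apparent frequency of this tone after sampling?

3 MHz

34.5 MHz mod fs = 9.5 MHz.
9.5 MHz > fs/2 = 6.25 MHz, folds to fs − 9.5 MHz = 3 MHz.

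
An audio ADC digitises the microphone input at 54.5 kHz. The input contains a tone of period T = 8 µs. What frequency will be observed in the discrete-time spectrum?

T = 8 µs → f = 1/T = 125 kHz.
125 kHz mod fs = 16 kHz.
16 kHz ≤ fs/2 = 27.25 kHz, appears at 16 kHz.

16 kHz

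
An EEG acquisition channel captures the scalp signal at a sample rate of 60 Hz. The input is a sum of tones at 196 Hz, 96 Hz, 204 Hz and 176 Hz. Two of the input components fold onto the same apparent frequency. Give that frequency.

24 Hz

fs/2 = 30 Hz.
196 Hz mod fs = 16 Hz.
16 Hz ≤ fs/2 = 30 Hz, appears at 16 Hz.
96 Hz mod fs = 36 Hz.
36 Hz > fs/2 = 30 Hz, folds to fs − 36 Hz = 24 Hz.
204 Hz mod fs = 24 Hz.
24 Hz ≤ fs/2 = 30 Hz, appears at 24 Hz.
176 Hz mod fs = 56 Hz.
56 Hz > fs/2 = 30 Hz, folds to fs − 56 Hz = 4 Hz.
96 Hz and 204 Hz both map to 24 Hz.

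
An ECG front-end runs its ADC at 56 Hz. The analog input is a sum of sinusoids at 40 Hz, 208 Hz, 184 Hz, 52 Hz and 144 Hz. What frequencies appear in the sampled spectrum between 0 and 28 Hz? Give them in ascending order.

4 Hz, 16 Hz, 24 Hz

fs/2 = 28 Hz.
40 Hz > fs/2 = 28 Hz, folds to fs − 40 Hz = 16 Hz.
208 Hz mod fs = 40 Hz.
40 Hz > fs/2 = 28 Hz, folds to fs − 40 Hz = 16 Hz.
184 Hz mod fs = 16 Hz.
16 Hz ≤ fs/2 = 28 Hz, appears at 16 Hz.
52 Hz > fs/2 = 28 Hz, folds to fs − 52 Hz = 4 Hz.
144 Hz mod fs = 32 Hz.
32 Hz > fs/2 = 28 Hz, folds to fs − 32 Hz = 24 Hz.
Distinct values: {4 Hz, 16 Hz, 24 Hz}.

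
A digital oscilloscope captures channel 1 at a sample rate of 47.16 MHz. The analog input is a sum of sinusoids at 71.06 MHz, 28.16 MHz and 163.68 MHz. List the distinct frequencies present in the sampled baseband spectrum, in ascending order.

fs/2 = 23.58 MHz.
71.06 MHz mod fs = 23.9 MHz.
23.9 MHz > fs/2 = 23.58 MHz, folds to fs − 23.9 MHz = 23.26 MHz.
28.16 MHz > fs/2 = 23.58 MHz, folds to fs − 28.16 MHz = 19 MHz.
163.68 MHz mod fs = 22.2 MHz.
22.2 MHz ≤ fs/2 = 23.58 MHz, appears at 22.2 MHz.
Distinct values: {19 MHz, 22.2 MHz, 23.26 MHz}.

19 MHz, 22.2 MHz, 23.26 MHz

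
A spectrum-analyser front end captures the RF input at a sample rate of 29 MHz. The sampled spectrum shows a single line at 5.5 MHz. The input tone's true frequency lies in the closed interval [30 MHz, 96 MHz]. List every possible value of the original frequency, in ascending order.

34.5 MHz, 52.5 MHz, 63.5 MHz, 81.5 MHz, 92.5 MHz

Frequencies that alias to 5.5 MHz are k·fs ± 5.5 MHz for integer k ≥ 0.
k=0: 5.5 MHz.
k=1: 23.5 MHz, 34.5 MHz.
k=2: 52.5 MHz, 63.5 MHz.
k=3: 81.5 MHz, 92.5 MHz.
k=4: 110.5 MHz, 121.5 MHz.
Within [30 MHz, 96 MHz]: 34.5 MHz, 52.5 MHz, 63.5 MHz, 81.5 MHz, 92.5 MHz.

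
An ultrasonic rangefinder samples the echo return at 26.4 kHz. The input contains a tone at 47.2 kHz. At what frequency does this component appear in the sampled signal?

5.6 kHz

47.2 kHz mod fs = 20.8 kHz.
20.8 kHz > fs/2 = 13.2 kHz, folds to fs − 20.8 kHz = 5.6 kHz.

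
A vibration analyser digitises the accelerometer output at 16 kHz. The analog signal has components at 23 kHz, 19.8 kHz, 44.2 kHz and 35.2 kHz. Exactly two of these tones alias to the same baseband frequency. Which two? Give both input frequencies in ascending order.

fs/2 = 8 kHz.
23 kHz mod fs = 7 kHz.
7 kHz ≤ fs/2 = 8 kHz, appears at 7 kHz.
19.8 kHz mod fs = 3.8 kHz.
3.8 kHz ≤ fs/2 = 8 kHz, appears at 3.8 kHz.
44.2 kHz mod fs = 12.2 kHz.
12.2 kHz > fs/2 = 8 kHz, folds to fs − 12.2 kHz = 3.8 kHz.
35.2 kHz mod fs = 3.2 kHz.
3.2 kHz ≤ fs/2 = 8 kHz, appears at 3.2 kHz.
19.8 kHz and 44.2 kHz both map to 3.8 kHz.

19.8 kHz, 44.2 kHz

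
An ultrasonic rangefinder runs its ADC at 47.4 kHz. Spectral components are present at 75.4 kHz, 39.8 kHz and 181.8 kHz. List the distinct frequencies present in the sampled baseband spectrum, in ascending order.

fs/2 = 23.7 kHz.
75.4 kHz mod fs = 28 kHz.
28 kHz > fs/2 = 23.7 kHz, folds to fs − 28 kHz = 19.4 kHz.
39.8 kHz > fs/2 = 23.7 kHz, folds to fs − 39.8 kHz = 7.6 kHz.
181.8 kHz mod fs = 39.6 kHz.
39.6 kHz > fs/2 = 23.7 kHz, folds to fs − 39.6 kHz = 7.8 kHz.
Distinct values: {7.6 kHz, 7.8 kHz, 19.4 kHz}.

7.6 kHz, 7.8 kHz, 19.4 kHz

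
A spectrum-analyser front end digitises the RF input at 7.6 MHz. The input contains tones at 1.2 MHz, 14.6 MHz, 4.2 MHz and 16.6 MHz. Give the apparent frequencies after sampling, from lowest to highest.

fs/2 = 3.8 MHz.
1.2 MHz ≤ fs/2 = 3.8 MHz, passes unchanged.
14.6 MHz mod fs = 7 MHz.
7 MHz > fs/2 = 3.8 MHz, folds to fs − 7 MHz = 0.6 MHz.
4.2 MHz > fs/2 = 3.8 MHz, folds to fs − 4.2 MHz = 3.4 MHz.
16.6 MHz mod fs = 1.4 MHz.
1.4 MHz ≤ fs/2 = 3.8 MHz, appears at 1.4 MHz.
Distinct values: {0.6 MHz, 1.2 MHz, 1.4 MHz, 3.4 MHz}.

0.6 MHz, 1.2 MHz, 1.4 MHz, 3.4 MHz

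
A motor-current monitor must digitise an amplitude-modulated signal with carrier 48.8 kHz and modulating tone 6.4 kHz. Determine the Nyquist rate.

110.4 kHz

AM sidebands sit at fc ± fm = 42.4 kHz and 55.2 kHz.
Highest-frequency component: 55.2 kHz.
Nyquist rate = 2 × 55.2 kHz = 110.4 kHz.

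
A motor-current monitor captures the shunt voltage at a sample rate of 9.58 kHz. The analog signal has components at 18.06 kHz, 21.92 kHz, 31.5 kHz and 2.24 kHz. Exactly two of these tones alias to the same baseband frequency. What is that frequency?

fs/2 = 4.79 kHz.
18.06 kHz mod fs = 8.48 kHz.
8.48 kHz > fs/2 = 4.79 kHz, folds to fs − 8.48 kHz = 1.1 kHz.
21.92 kHz mod fs = 2.76 kHz.
2.76 kHz ≤ fs/2 = 4.79 kHz, appears at 2.76 kHz.
31.5 kHz mod fs = 2.76 kHz.
2.76 kHz ≤ fs/2 = 4.79 kHz, appears at 2.76 kHz.
2.24 kHz ≤ fs/2 = 4.79 kHz, passes unchanged.
21.92 kHz and 31.5 kHz both map to 2.76 kHz.

2.76 kHz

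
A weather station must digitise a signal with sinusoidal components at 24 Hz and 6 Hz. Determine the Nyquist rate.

Highest-frequency component: 24 Hz.
Nyquist rate = 2 × 24 Hz = 48 Hz.

48 Hz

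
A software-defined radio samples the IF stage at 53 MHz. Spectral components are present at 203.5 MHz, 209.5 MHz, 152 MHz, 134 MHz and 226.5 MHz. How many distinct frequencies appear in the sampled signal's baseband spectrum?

fs/2 = 26.5 MHz.
203.5 MHz mod fs = 44.5 MHz.
44.5 MHz > fs/2 = 26.5 MHz, folds to fs − 44.5 MHz = 8.5 MHz.
209.5 MHz mod fs = 50.5 MHz.
50.5 MHz > fs/2 = 26.5 MHz, folds to fs − 50.5 MHz = 2.5 MHz.
152 MHz mod fs = 46 MHz.
46 MHz > fs/2 = 26.5 MHz, folds to fs − 46 MHz = 7 MHz.
134 MHz mod fs = 28 MHz.
28 MHz > fs/2 = 26.5 MHz, folds to fs − 28 MHz = 25 MHz.
226.5 MHz mod fs = 14.5 MHz.
14.5 MHz ≤ fs/2 = 26.5 MHz, appears at 14.5 MHz.
Distinct values: {2.5 MHz, 7 MHz, 8.5 MHz, 14.5 MHz, 25 MHz} → 5.

5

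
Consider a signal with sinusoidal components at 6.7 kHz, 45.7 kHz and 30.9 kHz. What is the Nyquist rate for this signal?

91.4 kHz

Highest-frequency component: 45.7 kHz.
Nyquist rate = 2 × 45.7 kHz = 91.4 kHz.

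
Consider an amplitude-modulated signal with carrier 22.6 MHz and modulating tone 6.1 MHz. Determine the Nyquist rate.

57.4 MHz

AM sidebands sit at fc ± fm = 16.5 MHz and 28.7 MHz.
Highest-frequency component: 28.7 MHz.
Nyquist rate = 2 × 28.7 MHz = 57.4 MHz.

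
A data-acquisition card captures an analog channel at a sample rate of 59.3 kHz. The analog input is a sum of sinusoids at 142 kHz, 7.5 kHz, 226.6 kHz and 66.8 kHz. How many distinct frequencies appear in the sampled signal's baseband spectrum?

fs/2 = 29.65 kHz.
142 kHz mod fs = 23.4 kHz.
23.4 kHz ≤ fs/2 = 29.65 kHz, appears at 23.4 kHz.
7.5 kHz ≤ fs/2 = 29.65 kHz, passes unchanged.
226.6 kHz mod fs = 48.7 kHz.
48.7 kHz > fs/2 = 29.65 kHz, folds to fs − 48.7 kHz = 10.6 kHz.
66.8 kHz mod fs = 7.5 kHz.
7.5 kHz ≤ fs/2 = 29.65 kHz, appears at 7.5 kHz.
Distinct values: {7.5 kHz, 10.6 kHz, 23.4 kHz} → 3.

3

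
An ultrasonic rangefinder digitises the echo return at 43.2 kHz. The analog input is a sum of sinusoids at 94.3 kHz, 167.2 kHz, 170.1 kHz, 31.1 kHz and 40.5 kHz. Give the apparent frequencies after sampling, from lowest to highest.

fs/2 = 21.6 kHz.
94.3 kHz mod fs = 7.9 kHz.
7.9 kHz ≤ fs/2 = 21.6 kHz, appears at 7.9 kHz.
167.2 kHz mod fs = 37.6 kHz.
37.6 kHz > fs/2 = 21.6 kHz, folds to fs − 37.6 kHz = 5.6 kHz.
170.1 kHz mod fs = 40.5 kHz.
40.5 kHz > fs/2 = 21.6 kHz, folds to fs − 40.5 kHz = 2.7 kHz.
31.1 kHz > fs/2 = 21.6 kHz, folds to fs − 31.1 kHz = 12.1 kHz.
40.5 kHz > fs/2 = 21.6 kHz, folds to fs − 40.5 kHz = 2.7 kHz.
Distinct values: {2.7 kHz, 5.6 kHz, 7.9 kHz, 12.1 kHz}.

2.7 kHz, 5.6 kHz, 7.9 kHz, 12.1 kHz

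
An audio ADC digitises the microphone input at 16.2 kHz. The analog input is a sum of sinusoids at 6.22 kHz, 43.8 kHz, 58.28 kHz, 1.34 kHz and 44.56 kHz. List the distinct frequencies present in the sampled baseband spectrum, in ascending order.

fs/2 = 8.1 kHz.
6.22 kHz ≤ fs/2 = 8.1 kHz, passes unchanged.
43.8 kHz mod fs = 11.4 kHz.
11.4 kHz > fs/2 = 8.1 kHz, folds to fs − 11.4 kHz = 4.8 kHz.
58.28 kHz mod fs = 9.68 kHz.
9.68 kHz > fs/2 = 8.1 kHz, folds to fs − 9.68 kHz = 6.52 kHz.
1.34 kHz ≤ fs/2 = 8.1 kHz, passes unchanged.
44.56 kHz mod fs = 12.16 kHz.
12.16 kHz > fs/2 = 8.1 kHz, folds to fs − 12.16 kHz = 4.04 kHz.
Distinct values: {1.34 kHz, 4.04 kHz, 4.8 kHz, 6.22 kHz, 6.52 kHz}.

1.34 kHz, 4.04 kHz, 4.8 kHz, 6.22 kHz, 6.52 kHz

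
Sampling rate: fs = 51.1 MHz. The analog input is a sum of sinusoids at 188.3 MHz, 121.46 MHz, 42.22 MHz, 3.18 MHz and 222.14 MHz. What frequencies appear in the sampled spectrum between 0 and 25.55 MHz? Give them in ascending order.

fs/2 = 25.55 MHz.
188.3 MHz mod fs = 35 MHz.
35 MHz > fs/2 = 25.55 MHz, folds to fs − 35 MHz = 16.1 MHz.
121.46 MHz mod fs = 19.26 MHz.
19.26 MHz ≤ fs/2 = 25.55 MHz, appears at 19.26 MHz.
42.22 MHz > fs/2 = 25.55 MHz, folds to fs − 42.22 MHz = 8.88 MHz.
3.18 MHz ≤ fs/2 = 25.55 MHz, passes unchanged.
222.14 MHz mod fs = 17.74 MHz.
17.74 MHz ≤ fs/2 = 25.55 MHz, appears at 17.74 MHz.
Distinct values: {3.18 MHz, 8.88 MHz, 16.1 MHz, 17.74 MHz, 19.26 MHz}.

3.18 MHz, 8.88 MHz, 16.1 MHz, 17.74 MHz, 19.26 MHz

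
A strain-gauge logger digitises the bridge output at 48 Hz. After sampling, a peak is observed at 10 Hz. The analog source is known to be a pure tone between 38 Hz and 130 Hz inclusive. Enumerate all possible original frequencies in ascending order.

Frequencies that alias to 10 Hz are k·fs ± 10 Hz for integer k ≥ 0.
k=0: 10 Hz.
k=1: 38 Hz, 58 Hz.
k=2: 86 Hz, 106 Hz.
k=3: 134 Hz, 154 Hz.
Within [38 Hz, 130 Hz]: 38 Hz, 58 Hz, 86 Hz, 106 Hz.

38 Hz, 58 Hz, 86 Hz, 106 Hz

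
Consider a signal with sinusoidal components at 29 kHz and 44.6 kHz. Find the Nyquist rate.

89.2 kHz

Highest-frequency component: 44.6 kHz.
Nyquist rate = 2 × 44.6 kHz = 89.2 kHz.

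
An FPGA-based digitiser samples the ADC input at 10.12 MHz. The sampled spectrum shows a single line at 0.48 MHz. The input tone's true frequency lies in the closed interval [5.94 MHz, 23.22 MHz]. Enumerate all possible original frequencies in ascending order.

9.64 MHz, 10.6 MHz, 19.76 MHz, 20.72 MHz

Frequencies that alias to 0.48 MHz are k·fs ± 0.48 MHz for integer k ≥ 0.
k=0: 0.48 MHz.
k=1: 9.64 MHz, 10.6 MHz.
k=2: 19.76 MHz, 20.72 MHz.
k=3: 29.88 MHz, 30.84 MHz.
Within [5.94 MHz, 23.22 MHz]: 9.64 MHz, 10.6 MHz, 19.76 MHz, 20.72 MHz.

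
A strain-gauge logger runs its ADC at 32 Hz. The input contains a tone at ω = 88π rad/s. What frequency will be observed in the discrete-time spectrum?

ω = 88π rad/s → f = ω/(2π) = 44 Hz.
44 Hz mod fs = 12 Hz.
12 Hz ≤ fs/2 = 16 Hz, appears at 12 Hz.

12 Hz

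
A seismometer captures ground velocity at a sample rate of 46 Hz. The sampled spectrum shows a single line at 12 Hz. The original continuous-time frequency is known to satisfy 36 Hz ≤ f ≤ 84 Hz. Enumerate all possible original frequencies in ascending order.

Frequencies that alias to 12 Hz are k·fs ± 12 Hz for integer k ≥ 0.
k=0: 12 Hz.
k=1: 34 Hz, 58 Hz.
k=2: 80 Hz, 104 Hz.
k=3: 126 Hz, 150 Hz.
Within [36 Hz, 84 Hz]: 58 Hz, 80 Hz.

58 Hz, 80 Hz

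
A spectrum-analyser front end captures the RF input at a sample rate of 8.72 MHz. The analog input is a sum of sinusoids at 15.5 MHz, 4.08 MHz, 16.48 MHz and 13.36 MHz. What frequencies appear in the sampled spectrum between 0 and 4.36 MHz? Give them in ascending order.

0.96 MHz, 1.94 MHz, 4.08 MHz

fs/2 = 4.36 MHz.
15.5 MHz mod fs = 6.78 MHz.
6.78 MHz > fs/2 = 4.36 MHz, folds to fs − 6.78 MHz = 1.94 MHz.
4.08 MHz ≤ fs/2 = 4.36 MHz, passes unchanged.
16.48 MHz mod fs = 7.76 MHz.
7.76 MHz > fs/2 = 4.36 MHz, folds to fs − 7.76 MHz = 0.96 MHz.
13.36 MHz mod fs = 4.64 MHz.
4.64 MHz > fs/2 = 4.36 MHz, folds to fs − 4.64 MHz = 4.08 MHz.
Distinct values: {0.96 MHz, 1.94 MHz, 4.08 MHz}.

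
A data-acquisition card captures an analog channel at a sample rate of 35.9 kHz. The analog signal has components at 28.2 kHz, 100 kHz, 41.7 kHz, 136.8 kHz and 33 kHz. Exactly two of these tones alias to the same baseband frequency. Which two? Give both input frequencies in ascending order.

fs/2 = 17.95 kHz.
28.2 kHz > fs/2 = 17.95 kHz, folds to fs − 28.2 kHz = 7.7 kHz.
100 kHz mod fs = 28.2 kHz.
28.2 kHz > fs/2 = 17.95 kHz, folds to fs − 28.2 kHz = 7.7 kHz.
41.7 kHz mod fs = 5.8 kHz.
5.8 kHz ≤ fs/2 = 17.95 kHz, appears at 5.8 kHz.
136.8 kHz mod fs = 29.1 kHz.
29.1 kHz > fs/2 = 17.95 kHz, folds to fs − 29.1 kHz = 6.8 kHz.
33 kHz > fs/2 = 17.95 kHz, folds to fs − 33 kHz = 2.9 kHz.
28.2 kHz and 100 kHz both map to 7.7 kHz.

28.2 kHz, 100 kHz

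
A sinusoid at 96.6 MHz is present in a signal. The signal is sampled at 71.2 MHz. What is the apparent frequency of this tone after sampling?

96.6 MHz mod fs = 25.4 MHz.
25.4 MHz ≤ fs/2 = 35.6 MHz, appears at 25.4 MHz.

25.4 MHz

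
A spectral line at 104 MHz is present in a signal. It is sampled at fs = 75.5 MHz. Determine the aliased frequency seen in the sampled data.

28.5 MHz

104 MHz mod fs = 28.5 MHz.
28.5 MHz ≤ fs/2 = 37.75 MHz, appears at 28.5 MHz.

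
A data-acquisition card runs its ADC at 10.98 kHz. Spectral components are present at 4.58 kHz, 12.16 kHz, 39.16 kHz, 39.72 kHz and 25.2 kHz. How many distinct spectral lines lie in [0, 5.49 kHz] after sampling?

fs/2 = 5.49 kHz.
4.58 kHz ≤ fs/2 = 5.49 kHz, passes unchanged.
12.16 kHz mod fs = 1.18 kHz.
1.18 kHz ≤ fs/2 = 5.49 kHz, appears at 1.18 kHz.
39.16 kHz mod fs = 6.22 kHz.
6.22 kHz > fs/2 = 5.49 kHz, folds to fs − 6.22 kHz = 4.76 kHz.
39.72 kHz mod fs = 6.78 kHz.
6.78 kHz > fs/2 = 5.49 kHz, folds to fs − 6.78 kHz = 4.2 kHz.
25.2 kHz mod fs = 3.24 kHz.
3.24 kHz ≤ fs/2 = 5.49 kHz, appears at 3.24 kHz.
Distinct values: {1.18 kHz, 3.24 kHz, 4.2 kHz, 4.58 kHz, 4.76 kHz} → 5.

5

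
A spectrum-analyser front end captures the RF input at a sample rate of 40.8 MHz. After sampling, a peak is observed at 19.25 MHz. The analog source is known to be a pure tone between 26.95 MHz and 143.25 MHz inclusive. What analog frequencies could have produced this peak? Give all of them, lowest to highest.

Frequencies that alias to 19.25 MHz are k·fs ± 19.25 MHz for integer k ≥ 0.
k=0: 19.25 MHz.
k=1: 21.55 MHz, 60.05 MHz.
k=2: 62.35 MHz, 100.85 MHz.
k=3: 103.15 MHz, 141.65 MHz.
k=4: 143.95 MHz, 182.45 MHz.
Within [26.95 MHz, 143.25 MHz]: 60.05 MHz, 62.35 MHz, 100.85 MHz, 103.15 MHz, 141.65 MHz.

60.05 MHz, 62.35 MHz, 100.85 MHz, 103.15 MHz, 141.65 MHz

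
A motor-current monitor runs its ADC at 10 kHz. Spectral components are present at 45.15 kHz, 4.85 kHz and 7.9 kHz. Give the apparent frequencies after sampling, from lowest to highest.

fs/2 = 5 kHz.
45.15 kHz mod fs = 5.15 kHz.
5.15 kHz > fs/2 = 5 kHz, folds to fs − 5.15 kHz = 4.85 kHz.
4.85 kHz ≤ fs/2 = 5 kHz, passes unchanged.
7.9 kHz > fs/2 = 5 kHz, folds to fs − 7.9 kHz = 2.1 kHz.
Distinct values: {2.1 kHz, 4.85 kHz}.

2.1 kHz, 4.85 kHz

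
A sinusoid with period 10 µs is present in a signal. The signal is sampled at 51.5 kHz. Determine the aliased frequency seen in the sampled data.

T = 10 µs → f = 1/T = 100 kHz.
100 kHz mod fs = 48.5 kHz.
48.5 kHz > fs/2 = 25.75 kHz, folds to fs − 48.5 kHz = 3 kHz.

3 kHz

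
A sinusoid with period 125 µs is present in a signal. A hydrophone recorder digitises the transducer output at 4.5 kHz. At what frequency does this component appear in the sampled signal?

T = 125 µs → f = 1/T = 8 kHz.
8 kHz mod fs = 3.5 kHz.
3.5 kHz > fs/2 = 2.25 kHz, folds to fs − 3.5 kHz = 1 kHz.

1 kHz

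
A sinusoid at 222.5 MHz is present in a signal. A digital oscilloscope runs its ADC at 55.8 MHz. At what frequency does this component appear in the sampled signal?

222.5 MHz mod fs = 55.1 MHz.
55.1 MHz > fs/2 = 27.9 MHz, folds to fs − 55.1 MHz = 0.7 MHz.

0.7 MHz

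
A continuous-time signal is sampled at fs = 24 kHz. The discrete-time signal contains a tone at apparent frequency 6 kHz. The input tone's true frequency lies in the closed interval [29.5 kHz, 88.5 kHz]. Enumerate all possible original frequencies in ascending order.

Frequencies that alias to 6 kHz are k·fs ± 6 kHz for integer k ≥ 0.
k=0: 6 kHz.
k=1: 18 kHz, 30 kHz.
k=2: 42 kHz, 54 kHz.
k=3: 66 kHz, 78 kHz.
k=4: 90 kHz, 102 kHz.
Within [29.5 kHz, 88.5 kHz]: 30 kHz, 42 kHz, 54 kHz, 66 kHz, 78 kHz.

30 kHz, 42 kHz, 54 kHz, 66 kHz, 78 kHz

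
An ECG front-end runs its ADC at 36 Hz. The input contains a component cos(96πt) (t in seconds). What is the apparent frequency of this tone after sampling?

12 Hz

ω = 96π rad/s → f = ω/(2π) = 48 Hz.
48 Hz mod fs = 12 Hz.
12 Hz ≤ fs/2 = 18 Hz, appears at 12 Hz.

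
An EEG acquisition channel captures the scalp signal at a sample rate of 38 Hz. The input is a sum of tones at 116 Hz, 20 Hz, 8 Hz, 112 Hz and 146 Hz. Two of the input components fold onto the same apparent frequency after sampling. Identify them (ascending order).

112 Hz, 116 Hz

fs/2 = 19 Hz.
116 Hz mod fs = 2 Hz.
2 Hz ≤ fs/2 = 19 Hz, appears at 2 Hz.
20 Hz > fs/2 = 19 Hz, folds to fs − 20 Hz = 18 Hz.
8 Hz ≤ fs/2 = 19 Hz, passes unchanged.
112 Hz mod fs = 36 Hz.
36 Hz > fs/2 = 19 Hz, folds to fs − 36 Hz = 2 Hz.
146 Hz mod fs = 32 Hz.
32 Hz > fs/2 = 19 Hz, folds to fs − 32 Hz = 6 Hz.
112 Hz and 116 Hz both map to 2 Hz.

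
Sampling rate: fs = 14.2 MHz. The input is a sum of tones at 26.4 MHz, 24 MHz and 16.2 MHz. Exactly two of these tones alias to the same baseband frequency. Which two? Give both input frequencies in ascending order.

16.2 MHz, 26.4 MHz

fs/2 = 7.1 MHz.
26.4 MHz mod fs = 12.2 MHz.
12.2 MHz > fs/2 = 7.1 MHz, folds to fs − 12.2 MHz = 2 MHz.
24 MHz mod fs = 9.8 MHz.
9.8 MHz > fs/2 = 7.1 MHz, folds to fs − 9.8 MHz = 4.4 MHz.
16.2 MHz mod fs = 2 MHz.
2 MHz ≤ fs/2 = 7.1 MHz, appears at 2 MHz.
16.2 MHz and 26.4 MHz both map to 2 MHz.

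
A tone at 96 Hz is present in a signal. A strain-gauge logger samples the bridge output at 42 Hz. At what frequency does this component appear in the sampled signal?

12 Hz

96 Hz mod fs = 12 Hz.
12 Hz ≤ fs/2 = 21 Hz, appears at 12 Hz.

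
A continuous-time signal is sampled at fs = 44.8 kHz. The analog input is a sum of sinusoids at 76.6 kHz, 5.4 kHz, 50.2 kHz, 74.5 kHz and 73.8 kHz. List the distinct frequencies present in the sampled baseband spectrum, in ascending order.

5.4 kHz, 13 kHz, 15.1 kHz, 15.8 kHz

fs/2 = 22.4 kHz.
76.6 kHz mod fs = 31.8 kHz.
31.8 kHz > fs/2 = 22.4 kHz, folds to fs − 31.8 kHz = 13 kHz.
5.4 kHz ≤ fs/2 = 22.4 kHz, passes unchanged.
50.2 kHz mod fs = 5.4 kHz.
5.4 kHz ≤ fs/2 = 22.4 kHz, appears at 5.4 kHz.
74.5 kHz mod fs = 29.7 kHz.
29.7 kHz > fs/2 = 22.4 kHz, folds to fs − 29.7 kHz = 15.1 kHz.
73.8 kHz mod fs = 29 kHz.
29 kHz > fs/2 = 22.4 kHz, folds to fs − 29 kHz = 15.8 kHz.
Distinct values: {5.4 kHz, 13 kHz, 15.1 kHz, 15.8 kHz}.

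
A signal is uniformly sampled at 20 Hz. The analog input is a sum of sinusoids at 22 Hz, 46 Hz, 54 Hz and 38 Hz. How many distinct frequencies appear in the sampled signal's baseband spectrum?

fs/2 = 10 Hz.
22 Hz mod fs = 2 Hz.
2 Hz ≤ fs/2 = 10 Hz, appears at 2 Hz.
46 Hz mod fs = 6 Hz.
6 Hz ≤ fs/2 = 10 Hz, appears at 6 Hz.
54 Hz mod fs = 14 Hz.
14 Hz > fs/2 = 10 Hz, folds to fs − 14 Hz = 6 Hz.
38 Hz mod fs = 18 Hz.
18 Hz > fs/2 = 10 Hz, folds to fs − 18 Hz = 2 Hz.
Distinct values: {2 Hz, 6 Hz} → 2.

2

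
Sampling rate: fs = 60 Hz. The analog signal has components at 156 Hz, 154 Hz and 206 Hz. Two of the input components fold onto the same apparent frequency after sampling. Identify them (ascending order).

154 Hz, 206 Hz

fs/2 = 30 Hz.
156 Hz mod fs = 36 Hz.
36 Hz > fs/2 = 30 Hz, folds to fs − 36 Hz = 24 Hz.
154 Hz mod fs = 34 Hz.
34 Hz > fs/2 = 30 Hz, folds to fs − 34 Hz = 26 Hz.
206 Hz mod fs = 26 Hz.
26 Hz ≤ fs/2 = 30 Hz, appears at 26 Hz.
154 Hz and 206 Hz both map to 26 Hz.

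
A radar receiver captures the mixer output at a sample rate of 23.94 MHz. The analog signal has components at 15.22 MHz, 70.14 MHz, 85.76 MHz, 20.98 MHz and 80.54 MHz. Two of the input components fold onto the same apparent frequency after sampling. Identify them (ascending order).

15.22 MHz, 80.54 MHz

fs/2 = 11.97 MHz.
15.22 MHz > fs/2 = 11.97 MHz, folds to fs − 15.22 MHz = 8.72 MHz.
70.14 MHz mod fs = 22.26 MHz.
22.26 MHz > fs/2 = 11.97 MHz, folds to fs − 22.26 MHz = 1.68 MHz.
85.76 MHz mod fs = 13.94 MHz.
13.94 MHz > fs/2 = 11.97 MHz, folds to fs − 13.94 MHz = 10 MHz.
20.98 MHz > fs/2 = 11.97 MHz, folds to fs − 20.98 MHz = 2.96 MHz.
80.54 MHz mod fs = 8.72 MHz.
8.72 MHz ≤ fs/2 = 11.97 MHz, appears at 8.72 MHz.
15.22 MHz and 80.54 MHz both map to 8.72 MHz.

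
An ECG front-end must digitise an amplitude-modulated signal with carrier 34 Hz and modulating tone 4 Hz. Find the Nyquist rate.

AM sidebands sit at fc ± fm = 30 Hz and 38 Hz.
Highest-frequency component: 38 Hz.
Nyquist rate = 2 × 38 Hz = 76 Hz.

76 Hz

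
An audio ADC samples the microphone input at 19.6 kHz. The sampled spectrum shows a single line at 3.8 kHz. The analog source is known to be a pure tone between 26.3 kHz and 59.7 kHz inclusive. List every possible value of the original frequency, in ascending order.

Frequencies that alias to 3.8 kHz are k·fs ± 3.8 kHz for integer k ≥ 0.
k=0: 3.8 kHz.
k=1: 15.8 kHz, 23.4 kHz.
k=2: 35.4 kHz, 43 kHz.
k=3: 55 kHz, 62.6 kHz.
k=4: 74.6 kHz, 82.2 kHz.
Within [26.3 kHz, 59.7 kHz]: 35.4 kHz, 43 kHz, 55 kHz.

35.4 kHz, 43 kHz, 55 kHz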